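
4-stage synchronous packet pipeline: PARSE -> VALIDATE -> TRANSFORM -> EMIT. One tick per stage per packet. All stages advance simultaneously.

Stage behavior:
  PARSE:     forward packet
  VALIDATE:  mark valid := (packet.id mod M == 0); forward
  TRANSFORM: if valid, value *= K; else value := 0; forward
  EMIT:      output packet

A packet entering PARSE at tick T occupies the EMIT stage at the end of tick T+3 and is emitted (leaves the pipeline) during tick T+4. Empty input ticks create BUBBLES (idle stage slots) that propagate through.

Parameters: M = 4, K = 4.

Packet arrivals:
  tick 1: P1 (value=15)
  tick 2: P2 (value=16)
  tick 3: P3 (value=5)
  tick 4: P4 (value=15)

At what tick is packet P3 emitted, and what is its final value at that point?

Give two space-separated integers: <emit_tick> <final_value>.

Answer: 7 0

Derivation:
Tick 1: [PARSE:P1(v=15,ok=F), VALIDATE:-, TRANSFORM:-, EMIT:-] out:-; in:P1
Tick 2: [PARSE:P2(v=16,ok=F), VALIDATE:P1(v=15,ok=F), TRANSFORM:-, EMIT:-] out:-; in:P2
Tick 3: [PARSE:P3(v=5,ok=F), VALIDATE:P2(v=16,ok=F), TRANSFORM:P1(v=0,ok=F), EMIT:-] out:-; in:P3
Tick 4: [PARSE:P4(v=15,ok=F), VALIDATE:P3(v=5,ok=F), TRANSFORM:P2(v=0,ok=F), EMIT:P1(v=0,ok=F)] out:-; in:P4
Tick 5: [PARSE:-, VALIDATE:P4(v=15,ok=T), TRANSFORM:P3(v=0,ok=F), EMIT:P2(v=0,ok=F)] out:P1(v=0); in:-
Tick 6: [PARSE:-, VALIDATE:-, TRANSFORM:P4(v=60,ok=T), EMIT:P3(v=0,ok=F)] out:P2(v=0); in:-
Tick 7: [PARSE:-, VALIDATE:-, TRANSFORM:-, EMIT:P4(v=60,ok=T)] out:P3(v=0); in:-
Tick 8: [PARSE:-, VALIDATE:-, TRANSFORM:-, EMIT:-] out:P4(v=60); in:-
P3: arrives tick 3, valid=False (id=3, id%4=3), emit tick 7, final value 0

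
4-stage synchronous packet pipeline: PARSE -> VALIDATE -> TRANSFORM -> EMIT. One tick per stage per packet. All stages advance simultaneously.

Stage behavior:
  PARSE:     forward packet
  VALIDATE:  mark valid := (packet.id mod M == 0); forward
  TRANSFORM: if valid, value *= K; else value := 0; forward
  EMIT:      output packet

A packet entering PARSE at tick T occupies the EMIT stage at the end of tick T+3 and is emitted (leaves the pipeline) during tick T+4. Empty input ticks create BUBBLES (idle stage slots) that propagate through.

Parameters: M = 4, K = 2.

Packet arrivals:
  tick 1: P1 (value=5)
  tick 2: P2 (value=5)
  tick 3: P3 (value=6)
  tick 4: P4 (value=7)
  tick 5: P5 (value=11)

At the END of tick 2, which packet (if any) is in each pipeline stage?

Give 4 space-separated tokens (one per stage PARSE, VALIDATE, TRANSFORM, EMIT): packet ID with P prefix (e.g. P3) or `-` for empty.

Answer: P2 P1 - -

Derivation:
Tick 1: [PARSE:P1(v=5,ok=F), VALIDATE:-, TRANSFORM:-, EMIT:-] out:-; in:P1
Tick 2: [PARSE:P2(v=5,ok=F), VALIDATE:P1(v=5,ok=F), TRANSFORM:-, EMIT:-] out:-; in:P2
At end of tick 2: ['P2', 'P1', '-', '-']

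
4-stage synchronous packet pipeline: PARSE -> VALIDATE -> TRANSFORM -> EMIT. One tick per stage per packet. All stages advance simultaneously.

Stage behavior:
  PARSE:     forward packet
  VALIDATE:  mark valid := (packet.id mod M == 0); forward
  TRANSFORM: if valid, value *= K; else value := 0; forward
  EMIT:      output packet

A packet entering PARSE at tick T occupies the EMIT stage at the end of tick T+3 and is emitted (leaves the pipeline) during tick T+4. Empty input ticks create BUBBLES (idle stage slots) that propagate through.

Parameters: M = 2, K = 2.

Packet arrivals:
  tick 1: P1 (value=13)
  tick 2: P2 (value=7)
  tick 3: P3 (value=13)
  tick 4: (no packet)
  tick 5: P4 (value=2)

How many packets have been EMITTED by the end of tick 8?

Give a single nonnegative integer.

Answer: 3

Derivation:
Tick 1: [PARSE:P1(v=13,ok=F), VALIDATE:-, TRANSFORM:-, EMIT:-] out:-; in:P1
Tick 2: [PARSE:P2(v=7,ok=F), VALIDATE:P1(v=13,ok=F), TRANSFORM:-, EMIT:-] out:-; in:P2
Tick 3: [PARSE:P3(v=13,ok=F), VALIDATE:P2(v=7,ok=T), TRANSFORM:P1(v=0,ok=F), EMIT:-] out:-; in:P3
Tick 4: [PARSE:-, VALIDATE:P3(v=13,ok=F), TRANSFORM:P2(v=14,ok=T), EMIT:P1(v=0,ok=F)] out:-; in:-
Tick 5: [PARSE:P4(v=2,ok=F), VALIDATE:-, TRANSFORM:P3(v=0,ok=F), EMIT:P2(v=14,ok=T)] out:P1(v=0); in:P4
Tick 6: [PARSE:-, VALIDATE:P4(v=2,ok=T), TRANSFORM:-, EMIT:P3(v=0,ok=F)] out:P2(v=14); in:-
Tick 7: [PARSE:-, VALIDATE:-, TRANSFORM:P4(v=4,ok=T), EMIT:-] out:P3(v=0); in:-
Tick 8: [PARSE:-, VALIDATE:-, TRANSFORM:-, EMIT:P4(v=4,ok=T)] out:-; in:-
Emitted by tick 8: ['P1', 'P2', 'P3']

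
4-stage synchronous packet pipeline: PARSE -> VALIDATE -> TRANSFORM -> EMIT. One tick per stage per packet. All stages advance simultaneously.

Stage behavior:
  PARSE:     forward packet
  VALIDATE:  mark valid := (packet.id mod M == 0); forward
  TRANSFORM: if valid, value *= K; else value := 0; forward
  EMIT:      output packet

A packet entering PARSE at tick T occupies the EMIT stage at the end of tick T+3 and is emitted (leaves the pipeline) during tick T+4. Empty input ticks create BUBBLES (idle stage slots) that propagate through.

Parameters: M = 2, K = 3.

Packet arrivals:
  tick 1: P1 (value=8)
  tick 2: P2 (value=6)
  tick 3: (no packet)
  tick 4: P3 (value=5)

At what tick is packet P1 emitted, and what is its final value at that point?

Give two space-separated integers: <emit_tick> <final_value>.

Tick 1: [PARSE:P1(v=8,ok=F), VALIDATE:-, TRANSFORM:-, EMIT:-] out:-; in:P1
Tick 2: [PARSE:P2(v=6,ok=F), VALIDATE:P1(v=8,ok=F), TRANSFORM:-, EMIT:-] out:-; in:P2
Tick 3: [PARSE:-, VALIDATE:P2(v=6,ok=T), TRANSFORM:P1(v=0,ok=F), EMIT:-] out:-; in:-
Tick 4: [PARSE:P3(v=5,ok=F), VALIDATE:-, TRANSFORM:P2(v=18,ok=T), EMIT:P1(v=0,ok=F)] out:-; in:P3
Tick 5: [PARSE:-, VALIDATE:P3(v=5,ok=F), TRANSFORM:-, EMIT:P2(v=18,ok=T)] out:P1(v=0); in:-
Tick 6: [PARSE:-, VALIDATE:-, TRANSFORM:P3(v=0,ok=F), EMIT:-] out:P2(v=18); in:-
Tick 7: [PARSE:-, VALIDATE:-, TRANSFORM:-, EMIT:P3(v=0,ok=F)] out:-; in:-
Tick 8: [PARSE:-, VALIDATE:-, TRANSFORM:-, EMIT:-] out:P3(v=0); in:-
P1: arrives tick 1, valid=False (id=1, id%2=1), emit tick 5, final value 0

Answer: 5 0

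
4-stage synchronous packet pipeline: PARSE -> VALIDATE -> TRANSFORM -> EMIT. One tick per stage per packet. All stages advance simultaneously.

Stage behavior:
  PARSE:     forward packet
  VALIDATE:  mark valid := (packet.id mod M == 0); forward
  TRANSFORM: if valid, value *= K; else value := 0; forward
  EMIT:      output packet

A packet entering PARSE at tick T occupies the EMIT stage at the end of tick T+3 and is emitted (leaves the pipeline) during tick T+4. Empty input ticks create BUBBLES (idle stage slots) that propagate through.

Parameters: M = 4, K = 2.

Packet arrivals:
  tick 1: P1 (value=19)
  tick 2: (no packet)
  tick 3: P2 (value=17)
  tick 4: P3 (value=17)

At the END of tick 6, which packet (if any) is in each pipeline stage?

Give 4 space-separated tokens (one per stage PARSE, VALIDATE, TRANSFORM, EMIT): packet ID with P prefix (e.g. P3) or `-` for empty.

Answer: - - P3 P2

Derivation:
Tick 1: [PARSE:P1(v=19,ok=F), VALIDATE:-, TRANSFORM:-, EMIT:-] out:-; in:P1
Tick 2: [PARSE:-, VALIDATE:P1(v=19,ok=F), TRANSFORM:-, EMIT:-] out:-; in:-
Tick 3: [PARSE:P2(v=17,ok=F), VALIDATE:-, TRANSFORM:P1(v=0,ok=F), EMIT:-] out:-; in:P2
Tick 4: [PARSE:P3(v=17,ok=F), VALIDATE:P2(v=17,ok=F), TRANSFORM:-, EMIT:P1(v=0,ok=F)] out:-; in:P3
Tick 5: [PARSE:-, VALIDATE:P3(v=17,ok=F), TRANSFORM:P2(v=0,ok=F), EMIT:-] out:P1(v=0); in:-
Tick 6: [PARSE:-, VALIDATE:-, TRANSFORM:P3(v=0,ok=F), EMIT:P2(v=0,ok=F)] out:-; in:-
At end of tick 6: ['-', '-', 'P3', 'P2']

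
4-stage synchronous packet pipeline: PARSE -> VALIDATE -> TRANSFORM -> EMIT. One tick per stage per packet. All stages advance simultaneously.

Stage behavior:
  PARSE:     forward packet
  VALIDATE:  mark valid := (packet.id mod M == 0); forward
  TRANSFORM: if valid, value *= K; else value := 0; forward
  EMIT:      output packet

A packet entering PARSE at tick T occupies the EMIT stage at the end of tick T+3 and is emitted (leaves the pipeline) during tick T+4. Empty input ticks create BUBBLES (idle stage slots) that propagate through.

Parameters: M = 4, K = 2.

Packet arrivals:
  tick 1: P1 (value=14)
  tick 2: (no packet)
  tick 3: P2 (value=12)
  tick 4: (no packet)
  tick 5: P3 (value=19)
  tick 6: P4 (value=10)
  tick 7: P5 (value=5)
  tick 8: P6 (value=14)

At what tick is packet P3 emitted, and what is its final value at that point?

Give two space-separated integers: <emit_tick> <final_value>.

Tick 1: [PARSE:P1(v=14,ok=F), VALIDATE:-, TRANSFORM:-, EMIT:-] out:-; in:P1
Tick 2: [PARSE:-, VALIDATE:P1(v=14,ok=F), TRANSFORM:-, EMIT:-] out:-; in:-
Tick 3: [PARSE:P2(v=12,ok=F), VALIDATE:-, TRANSFORM:P1(v=0,ok=F), EMIT:-] out:-; in:P2
Tick 4: [PARSE:-, VALIDATE:P2(v=12,ok=F), TRANSFORM:-, EMIT:P1(v=0,ok=F)] out:-; in:-
Tick 5: [PARSE:P3(v=19,ok=F), VALIDATE:-, TRANSFORM:P2(v=0,ok=F), EMIT:-] out:P1(v=0); in:P3
Tick 6: [PARSE:P4(v=10,ok=F), VALIDATE:P3(v=19,ok=F), TRANSFORM:-, EMIT:P2(v=0,ok=F)] out:-; in:P4
Tick 7: [PARSE:P5(v=5,ok=F), VALIDATE:P4(v=10,ok=T), TRANSFORM:P3(v=0,ok=F), EMIT:-] out:P2(v=0); in:P5
Tick 8: [PARSE:P6(v=14,ok=F), VALIDATE:P5(v=5,ok=F), TRANSFORM:P4(v=20,ok=T), EMIT:P3(v=0,ok=F)] out:-; in:P6
Tick 9: [PARSE:-, VALIDATE:P6(v=14,ok=F), TRANSFORM:P5(v=0,ok=F), EMIT:P4(v=20,ok=T)] out:P3(v=0); in:-
Tick 10: [PARSE:-, VALIDATE:-, TRANSFORM:P6(v=0,ok=F), EMIT:P5(v=0,ok=F)] out:P4(v=20); in:-
Tick 11: [PARSE:-, VALIDATE:-, TRANSFORM:-, EMIT:P6(v=0,ok=F)] out:P5(v=0); in:-
Tick 12: [PARSE:-, VALIDATE:-, TRANSFORM:-, EMIT:-] out:P6(v=0); in:-
P3: arrives tick 5, valid=False (id=3, id%4=3), emit tick 9, final value 0

Answer: 9 0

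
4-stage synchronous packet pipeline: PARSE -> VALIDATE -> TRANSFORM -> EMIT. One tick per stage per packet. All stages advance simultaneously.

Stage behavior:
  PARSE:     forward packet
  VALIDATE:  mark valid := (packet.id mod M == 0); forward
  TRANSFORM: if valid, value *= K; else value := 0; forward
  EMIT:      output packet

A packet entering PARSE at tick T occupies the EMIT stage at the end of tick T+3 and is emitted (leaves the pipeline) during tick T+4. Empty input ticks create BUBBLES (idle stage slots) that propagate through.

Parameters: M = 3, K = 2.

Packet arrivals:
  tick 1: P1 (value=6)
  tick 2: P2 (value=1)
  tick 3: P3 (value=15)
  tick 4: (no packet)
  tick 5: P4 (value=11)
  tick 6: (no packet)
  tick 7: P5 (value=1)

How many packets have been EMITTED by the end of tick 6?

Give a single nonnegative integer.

Tick 1: [PARSE:P1(v=6,ok=F), VALIDATE:-, TRANSFORM:-, EMIT:-] out:-; in:P1
Tick 2: [PARSE:P2(v=1,ok=F), VALIDATE:P1(v=6,ok=F), TRANSFORM:-, EMIT:-] out:-; in:P2
Tick 3: [PARSE:P3(v=15,ok=F), VALIDATE:P2(v=1,ok=F), TRANSFORM:P1(v=0,ok=F), EMIT:-] out:-; in:P3
Tick 4: [PARSE:-, VALIDATE:P3(v=15,ok=T), TRANSFORM:P2(v=0,ok=F), EMIT:P1(v=0,ok=F)] out:-; in:-
Tick 5: [PARSE:P4(v=11,ok=F), VALIDATE:-, TRANSFORM:P3(v=30,ok=T), EMIT:P2(v=0,ok=F)] out:P1(v=0); in:P4
Tick 6: [PARSE:-, VALIDATE:P4(v=11,ok=F), TRANSFORM:-, EMIT:P3(v=30,ok=T)] out:P2(v=0); in:-
Emitted by tick 6: ['P1', 'P2']

Answer: 2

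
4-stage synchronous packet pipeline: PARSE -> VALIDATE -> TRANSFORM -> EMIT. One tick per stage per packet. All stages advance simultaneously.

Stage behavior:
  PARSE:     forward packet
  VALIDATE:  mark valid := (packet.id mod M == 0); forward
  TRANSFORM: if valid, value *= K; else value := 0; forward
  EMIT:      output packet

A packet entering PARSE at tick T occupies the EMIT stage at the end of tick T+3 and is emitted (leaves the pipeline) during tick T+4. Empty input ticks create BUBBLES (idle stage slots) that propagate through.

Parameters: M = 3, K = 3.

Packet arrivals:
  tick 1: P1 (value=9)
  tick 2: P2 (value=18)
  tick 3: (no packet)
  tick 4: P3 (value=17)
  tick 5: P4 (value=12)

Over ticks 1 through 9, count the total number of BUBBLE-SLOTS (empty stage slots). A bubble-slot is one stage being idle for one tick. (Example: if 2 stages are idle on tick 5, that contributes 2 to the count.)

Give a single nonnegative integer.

Tick 1: [PARSE:P1(v=9,ok=F), VALIDATE:-, TRANSFORM:-, EMIT:-] out:-; bubbles=3
Tick 2: [PARSE:P2(v=18,ok=F), VALIDATE:P1(v=9,ok=F), TRANSFORM:-, EMIT:-] out:-; bubbles=2
Tick 3: [PARSE:-, VALIDATE:P2(v=18,ok=F), TRANSFORM:P1(v=0,ok=F), EMIT:-] out:-; bubbles=2
Tick 4: [PARSE:P3(v=17,ok=F), VALIDATE:-, TRANSFORM:P2(v=0,ok=F), EMIT:P1(v=0,ok=F)] out:-; bubbles=1
Tick 5: [PARSE:P4(v=12,ok=F), VALIDATE:P3(v=17,ok=T), TRANSFORM:-, EMIT:P2(v=0,ok=F)] out:P1(v=0); bubbles=1
Tick 6: [PARSE:-, VALIDATE:P4(v=12,ok=F), TRANSFORM:P3(v=51,ok=T), EMIT:-] out:P2(v=0); bubbles=2
Tick 7: [PARSE:-, VALIDATE:-, TRANSFORM:P4(v=0,ok=F), EMIT:P3(v=51,ok=T)] out:-; bubbles=2
Tick 8: [PARSE:-, VALIDATE:-, TRANSFORM:-, EMIT:P4(v=0,ok=F)] out:P3(v=51); bubbles=3
Tick 9: [PARSE:-, VALIDATE:-, TRANSFORM:-, EMIT:-] out:P4(v=0); bubbles=4
Total bubble-slots: 20

Answer: 20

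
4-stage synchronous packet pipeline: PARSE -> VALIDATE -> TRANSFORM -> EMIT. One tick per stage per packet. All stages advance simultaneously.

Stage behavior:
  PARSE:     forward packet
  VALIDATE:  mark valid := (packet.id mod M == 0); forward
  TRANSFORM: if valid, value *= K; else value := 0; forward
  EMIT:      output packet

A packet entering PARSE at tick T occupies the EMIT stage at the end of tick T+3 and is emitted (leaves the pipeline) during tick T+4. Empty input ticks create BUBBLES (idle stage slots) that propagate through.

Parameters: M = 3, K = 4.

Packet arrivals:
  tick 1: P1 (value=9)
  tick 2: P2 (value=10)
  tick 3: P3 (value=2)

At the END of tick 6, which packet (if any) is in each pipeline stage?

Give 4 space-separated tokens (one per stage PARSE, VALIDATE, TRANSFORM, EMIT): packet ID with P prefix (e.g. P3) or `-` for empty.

Tick 1: [PARSE:P1(v=9,ok=F), VALIDATE:-, TRANSFORM:-, EMIT:-] out:-; in:P1
Tick 2: [PARSE:P2(v=10,ok=F), VALIDATE:P1(v=9,ok=F), TRANSFORM:-, EMIT:-] out:-; in:P2
Tick 3: [PARSE:P3(v=2,ok=F), VALIDATE:P2(v=10,ok=F), TRANSFORM:P1(v=0,ok=F), EMIT:-] out:-; in:P3
Tick 4: [PARSE:-, VALIDATE:P3(v=2,ok=T), TRANSFORM:P2(v=0,ok=F), EMIT:P1(v=0,ok=F)] out:-; in:-
Tick 5: [PARSE:-, VALIDATE:-, TRANSFORM:P3(v=8,ok=T), EMIT:P2(v=0,ok=F)] out:P1(v=0); in:-
Tick 6: [PARSE:-, VALIDATE:-, TRANSFORM:-, EMIT:P3(v=8,ok=T)] out:P2(v=0); in:-
At end of tick 6: ['-', '-', '-', 'P3']

Answer: - - - P3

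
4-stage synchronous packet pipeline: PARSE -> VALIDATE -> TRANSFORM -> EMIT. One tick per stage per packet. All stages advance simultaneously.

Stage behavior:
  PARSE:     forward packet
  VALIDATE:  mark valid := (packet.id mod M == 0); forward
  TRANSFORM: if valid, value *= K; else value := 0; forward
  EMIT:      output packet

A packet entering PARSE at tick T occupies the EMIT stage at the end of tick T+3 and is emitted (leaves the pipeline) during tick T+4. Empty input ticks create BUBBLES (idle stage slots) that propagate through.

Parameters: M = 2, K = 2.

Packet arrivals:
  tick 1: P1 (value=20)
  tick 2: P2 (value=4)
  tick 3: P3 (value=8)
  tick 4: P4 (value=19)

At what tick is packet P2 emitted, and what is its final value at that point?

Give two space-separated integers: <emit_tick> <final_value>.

Tick 1: [PARSE:P1(v=20,ok=F), VALIDATE:-, TRANSFORM:-, EMIT:-] out:-; in:P1
Tick 2: [PARSE:P2(v=4,ok=F), VALIDATE:P1(v=20,ok=F), TRANSFORM:-, EMIT:-] out:-; in:P2
Tick 3: [PARSE:P3(v=8,ok=F), VALIDATE:P2(v=4,ok=T), TRANSFORM:P1(v=0,ok=F), EMIT:-] out:-; in:P3
Tick 4: [PARSE:P4(v=19,ok=F), VALIDATE:P3(v=8,ok=F), TRANSFORM:P2(v=8,ok=T), EMIT:P1(v=0,ok=F)] out:-; in:P4
Tick 5: [PARSE:-, VALIDATE:P4(v=19,ok=T), TRANSFORM:P3(v=0,ok=F), EMIT:P2(v=8,ok=T)] out:P1(v=0); in:-
Tick 6: [PARSE:-, VALIDATE:-, TRANSFORM:P4(v=38,ok=T), EMIT:P3(v=0,ok=F)] out:P2(v=8); in:-
Tick 7: [PARSE:-, VALIDATE:-, TRANSFORM:-, EMIT:P4(v=38,ok=T)] out:P3(v=0); in:-
Tick 8: [PARSE:-, VALIDATE:-, TRANSFORM:-, EMIT:-] out:P4(v=38); in:-
P2: arrives tick 2, valid=True (id=2, id%2=0), emit tick 6, final value 8

Answer: 6 8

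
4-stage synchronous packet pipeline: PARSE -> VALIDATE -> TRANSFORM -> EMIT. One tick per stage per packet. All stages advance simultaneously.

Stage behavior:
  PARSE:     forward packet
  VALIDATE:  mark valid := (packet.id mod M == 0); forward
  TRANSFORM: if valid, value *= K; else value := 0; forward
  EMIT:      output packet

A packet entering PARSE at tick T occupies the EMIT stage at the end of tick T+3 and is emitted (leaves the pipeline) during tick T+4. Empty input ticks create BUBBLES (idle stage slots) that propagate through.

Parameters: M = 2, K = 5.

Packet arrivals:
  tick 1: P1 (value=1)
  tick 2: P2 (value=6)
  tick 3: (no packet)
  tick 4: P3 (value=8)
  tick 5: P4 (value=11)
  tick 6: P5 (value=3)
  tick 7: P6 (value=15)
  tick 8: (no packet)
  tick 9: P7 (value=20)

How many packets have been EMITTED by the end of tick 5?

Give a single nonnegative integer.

Tick 1: [PARSE:P1(v=1,ok=F), VALIDATE:-, TRANSFORM:-, EMIT:-] out:-; in:P1
Tick 2: [PARSE:P2(v=6,ok=F), VALIDATE:P1(v=1,ok=F), TRANSFORM:-, EMIT:-] out:-; in:P2
Tick 3: [PARSE:-, VALIDATE:P2(v=6,ok=T), TRANSFORM:P1(v=0,ok=F), EMIT:-] out:-; in:-
Tick 4: [PARSE:P3(v=8,ok=F), VALIDATE:-, TRANSFORM:P2(v=30,ok=T), EMIT:P1(v=0,ok=F)] out:-; in:P3
Tick 5: [PARSE:P4(v=11,ok=F), VALIDATE:P3(v=8,ok=F), TRANSFORM:-, EMIT:P2(v=30,ok=T)] out:P1(v=0); in:P4
Emitted by tick 5: ['P1']

Answer: 1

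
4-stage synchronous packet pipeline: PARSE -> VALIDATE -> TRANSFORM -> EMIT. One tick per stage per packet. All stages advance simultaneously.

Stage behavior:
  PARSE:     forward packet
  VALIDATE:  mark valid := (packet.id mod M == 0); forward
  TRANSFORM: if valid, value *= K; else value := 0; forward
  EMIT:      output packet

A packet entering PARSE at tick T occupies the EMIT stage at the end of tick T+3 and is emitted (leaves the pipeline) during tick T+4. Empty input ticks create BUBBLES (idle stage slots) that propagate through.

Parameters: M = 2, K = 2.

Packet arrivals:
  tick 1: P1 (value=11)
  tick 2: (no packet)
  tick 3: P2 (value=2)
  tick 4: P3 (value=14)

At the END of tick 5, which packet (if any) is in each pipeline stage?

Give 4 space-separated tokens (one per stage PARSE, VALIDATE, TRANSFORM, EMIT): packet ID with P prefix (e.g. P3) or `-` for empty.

Answer: - P3 P2 -

Derivation:
Tick 1: [PARSE:P1(v=11,ok=F), VALIDATE:-, TRANSFORM:-, EMIT:-] out:-; in:P1
Tick 2: [PARSE:-, VALIDATE:P1(v=11,ok=F), TRANSFORM:-, EMIT:-] out:-; in:-
Tick 3: [PARSE:P2(v=2,ok=F), VALIDATE:-, TRANSFORM:P1(v=0,ok=F), EMIT:-] out:-; in:P2
Tick 4: [PARSE:P3(v=14,ok=F), VALIDATE:P2(v=2,ok=T), TRANSFORM:-, EMIT:P1(v=0,ok=F)] out:-; in:P3
Tick 5: [PARSE:-, VALIDATE:P3(v=14,ok=F), TRANSFORM:P2(v=4,ok=T), EMIT:-] out:P1(v=0); in:-
At end of tick 5: ['-', 'P3', 'P2', '-']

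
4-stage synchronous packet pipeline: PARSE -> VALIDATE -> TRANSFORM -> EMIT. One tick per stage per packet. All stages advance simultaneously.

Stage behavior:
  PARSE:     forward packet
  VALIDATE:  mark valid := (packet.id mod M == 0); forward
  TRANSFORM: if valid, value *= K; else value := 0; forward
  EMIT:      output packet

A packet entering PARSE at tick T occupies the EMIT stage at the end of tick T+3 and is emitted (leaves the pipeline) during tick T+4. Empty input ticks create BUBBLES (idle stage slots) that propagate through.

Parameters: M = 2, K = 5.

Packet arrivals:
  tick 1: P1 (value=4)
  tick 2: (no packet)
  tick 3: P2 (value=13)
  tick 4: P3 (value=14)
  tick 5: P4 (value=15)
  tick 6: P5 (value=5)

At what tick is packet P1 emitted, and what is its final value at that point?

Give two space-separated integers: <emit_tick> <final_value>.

Answer: 5 0

Derivation:
Tick 1: [PARSE:P1(v=4,ok=F), VALIDATE:-, TRANSFORM:-, EMIT:-] out:-; in:P1
Tick 2: [PARSE:-, VALIDATE:P1(v=4,ok=F), TRANSFORM:-, EMIT:-] out:-; in:-
Tick 3: [PARSE:P2(v=13,ok=F), VALIDATE:-, TRANSFORM:P1(v=0,ok=F), EMIT:-] out:-; in:P2
Tick 4: [PARSE:P3(v=14,ok=F), VALIDATE:P2(v=13,ok=T), TRANSFORM:-, EMIT:P1(v=0,ok=F)] out:-; in:P3
Tick 5: [PARSE:P4(v=15,ok=F), VALIDATE:P3(v=14,ok=F), TRANSFORM:P2(v=65,ok=T), EMIT:-] out:P1(v=0); in:P4
Tick 6: [PARSE:P5(v=5,ok=F), VALIDATE:P4(v=15,ok=T), TRANSFORM:P3(v=0,ok=F), EMIT:P2(v=65,ok=T)] out:-; in:P5
Tick 7: [PARSE:-, VALIDATE:P5(v=5,ok=F), TRANSFORM:P4(v=75,ok=T), EMIT:P3(v=0,ok=F)] out:P2(v=65); in:-
Tick 8: [PARSE:-, VALIDATE:-, TRANSFORM:P5(v=0,ok=F), EMIT:P4(v=75,ok=T)] out:P3(v=0); in:-
Tick 9: [PARSE:-, VALIDATE:-, TRANSFORM:-, EMIT:P5(v=0,ok=F)] out:P4(v=75); in:-
Tick 10: [PARSE:-, VALIDATE:-, TRANSFORM:-, EMIT:-] out:P5(v=0); in:-
P1: arrives tick 1, valid=False (id=1, id%2=1), emit tick 5, final value 0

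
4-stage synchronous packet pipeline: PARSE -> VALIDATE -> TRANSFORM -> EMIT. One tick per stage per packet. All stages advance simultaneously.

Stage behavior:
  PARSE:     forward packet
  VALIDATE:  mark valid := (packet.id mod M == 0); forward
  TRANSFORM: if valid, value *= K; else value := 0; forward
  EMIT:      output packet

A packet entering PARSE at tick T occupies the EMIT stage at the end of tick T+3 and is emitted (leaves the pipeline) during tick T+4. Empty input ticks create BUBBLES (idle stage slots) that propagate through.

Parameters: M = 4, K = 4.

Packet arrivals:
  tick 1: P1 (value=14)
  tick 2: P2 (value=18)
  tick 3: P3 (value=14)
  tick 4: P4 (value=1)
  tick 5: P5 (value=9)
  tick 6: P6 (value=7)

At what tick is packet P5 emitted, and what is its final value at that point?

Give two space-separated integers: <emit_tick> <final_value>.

Answer: 9 0

Derivation:
Tick 1: [PARSE:P1(v=14,ok=F), VALIDATE:-, TRANSFORM:-, EMIT:-] out:-; in:P1
Tick 2: [PARSE:P2(v=18,ok=F), VALIDATE:P1(v=14,ok=F), TRANSFORM:-, EMIT:-] out:-; in:P2
Tick 3: [PARSE:P3(v=14,ok=F), VALIDATE:P2(v=18,ok=F), TRANSFORM:P1(v=0,ok=F), EMIT:-] out:-; in:P3
Tick 4: [PARSE:P4(v=1,ok=F), VALIDATE:P3(v=14,ok=F), TRANSFORM:P2(v=0,ok=F), EMIT:P1(v=0,ok=F)] out:-; in:P4
Tick 5: [PARSE:P5(v=9,ok=F), VALIDATE:P4(v=1,ok=T), TRANSFORM:P3(v=0,ok=F), EMIT:P2(v=0,ok=F)] out:P1(v=0); in:P5
Tick 6: [PARSE:P6(v=7,ok=F), VALIDATE:P5(v=9,ok=F), TRANSFORM:P4(v=4,ok=T), EMIT:P3(v=0,ok=F)] out:P2(v=0); in:P6
Tick 7: [PARSE:-, VALIDATE:P6(v=7,ok=F), TRANSFORM:P5(v=0,ok=F), EMIT:P4(v=4,ok=T)] out:P3(v=0); in:-
Tick 8: [PARSE:-, VALIDATE:-, TRANSFORM:P6(v=0,ok=F), EMIT:P5(v=0,ok=F)] out:P4(v=4); in:-
Tick 9: [PARSE:-, VALIDATE:-, TRANSFORM:-, EMIT:P6(v=0,ok=F)] out:P5(v=0); in:-
Tick 10: [PARSE:-, VALIDATE:-, TRANSFORM:-, EMIT:-] out:P6(v=0); in:-
P5: arrives tick 5, valid=False (id=5, id%4=1), emit tick 9, final value 0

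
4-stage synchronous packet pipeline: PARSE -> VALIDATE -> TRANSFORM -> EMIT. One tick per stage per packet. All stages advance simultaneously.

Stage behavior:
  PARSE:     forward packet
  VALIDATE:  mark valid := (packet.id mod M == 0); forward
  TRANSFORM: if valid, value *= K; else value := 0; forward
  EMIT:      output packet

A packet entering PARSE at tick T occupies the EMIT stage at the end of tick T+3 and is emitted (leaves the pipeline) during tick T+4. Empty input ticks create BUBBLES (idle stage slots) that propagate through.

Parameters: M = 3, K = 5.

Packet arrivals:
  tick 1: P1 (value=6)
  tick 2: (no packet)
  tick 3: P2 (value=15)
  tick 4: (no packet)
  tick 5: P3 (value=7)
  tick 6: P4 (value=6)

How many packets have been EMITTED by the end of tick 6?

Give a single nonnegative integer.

Answer: 1

Derivation:
Tick 1: [PARSE:P1(v=6,ok=F), VALIDATE:-, TRANSFORM:-, EMIT:-] out:-; in:P1
Tick 2: [PARSE:-, VALIDATE:P1(v=6,ok=F), TRANSFORM:-, EMIT:-] out:-; in:-
Tick 3: [PARSE:P2(v=15,ok=F), VALIDATE:-, TRANSFORM:P1(v=0,ok=F), EMIT:-] out:-; in:P2
Tick 4: [PARSE:-, VALIDATE:P2(v=15,ok=F), TRANSFORM:-, EMIT:P1(v=0,ok=F)] out:-; in:-
Tick 5: [PARSE:P3(v=7,ok=F), VALIDATE:-, TRANSFORM:P2(v=0,ok=F), EMIT:-] out:P1(v=0); in:P3
Tick 6: [PARSE:P4(v=6,ok=F), VALIDATE:P3(v=7,ok=T), TRANSFORM:-, EMIT:P2(v=0,ok=F)] out:-; in:P4
Emitted by tick 6: ['P1']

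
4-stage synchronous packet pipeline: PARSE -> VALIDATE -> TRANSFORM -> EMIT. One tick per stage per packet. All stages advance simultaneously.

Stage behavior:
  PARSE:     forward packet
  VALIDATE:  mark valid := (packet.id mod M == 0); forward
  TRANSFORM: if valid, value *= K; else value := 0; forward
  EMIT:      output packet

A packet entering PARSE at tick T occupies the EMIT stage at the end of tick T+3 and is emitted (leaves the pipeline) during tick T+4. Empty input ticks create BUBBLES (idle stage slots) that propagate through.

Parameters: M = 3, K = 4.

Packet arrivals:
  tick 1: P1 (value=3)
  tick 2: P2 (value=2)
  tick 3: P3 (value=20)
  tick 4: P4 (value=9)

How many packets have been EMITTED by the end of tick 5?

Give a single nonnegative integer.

Tick 1: [PARSE:P1(v=3,ok=F), VALIDATE:-, TRANSFORM:-, EMIT:-] out:-; in:P1
Tick 2: [PARSE:P2(v=2,ok=F), VALIDATE:P1(v=3,ok=F), TRANSFORM:-, EMIT:-] out:-; in:P2
Tick 3: [PARSE:P3(v=20,ok=F), VALIDATE:P2(v=2,ok=F), TRANSFORM:P1(v=0,ok=F), EMIT:-] out:-; in:P3
Tick 4: [PARSE:P4(v=9,ok=F), VALIDATE:P3(v=20,ok=T), TRANSFORM:P2(v=0,ok=F), EMIT:P1(v=0,ok=F)] out:-; in:P4
Tick 5: [PARSE:-, VALIDATE:P4(v=9,ok=F), TRANSFORM:P3(v=80,ok=T), EMIT:P2(v=0,ok=F)] out:P1(v=0); in:-
Emitted by tick 5: ['P1']

Answer: 1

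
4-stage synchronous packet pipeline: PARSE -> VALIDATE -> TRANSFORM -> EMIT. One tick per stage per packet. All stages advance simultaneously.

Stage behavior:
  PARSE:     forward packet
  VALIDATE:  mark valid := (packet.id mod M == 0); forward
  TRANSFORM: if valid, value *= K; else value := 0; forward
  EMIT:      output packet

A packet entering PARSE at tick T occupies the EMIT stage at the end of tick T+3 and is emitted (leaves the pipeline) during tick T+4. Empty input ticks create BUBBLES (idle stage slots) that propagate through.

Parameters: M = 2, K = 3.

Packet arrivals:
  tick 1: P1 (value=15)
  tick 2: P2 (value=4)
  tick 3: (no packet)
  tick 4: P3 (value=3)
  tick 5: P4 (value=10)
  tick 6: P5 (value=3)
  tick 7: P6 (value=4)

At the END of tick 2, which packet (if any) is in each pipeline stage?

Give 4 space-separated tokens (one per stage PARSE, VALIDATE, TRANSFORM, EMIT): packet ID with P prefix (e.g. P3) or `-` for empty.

Tick 1: [PARSE:P1(v=15,ok=F), VALIDATE:-, TRANSFORM:-, EMIT:-] out:-; in:P1
Tick 2: [PARSE:P2(v=4,ok=F), VALIDATE:P1(v=15,ok=F), TRANSFORM:-, EMIT:-] out:-; in:P2
At end of tick 2: ['P2', 'P1', '-', '-']

Answer: P2 P1 - -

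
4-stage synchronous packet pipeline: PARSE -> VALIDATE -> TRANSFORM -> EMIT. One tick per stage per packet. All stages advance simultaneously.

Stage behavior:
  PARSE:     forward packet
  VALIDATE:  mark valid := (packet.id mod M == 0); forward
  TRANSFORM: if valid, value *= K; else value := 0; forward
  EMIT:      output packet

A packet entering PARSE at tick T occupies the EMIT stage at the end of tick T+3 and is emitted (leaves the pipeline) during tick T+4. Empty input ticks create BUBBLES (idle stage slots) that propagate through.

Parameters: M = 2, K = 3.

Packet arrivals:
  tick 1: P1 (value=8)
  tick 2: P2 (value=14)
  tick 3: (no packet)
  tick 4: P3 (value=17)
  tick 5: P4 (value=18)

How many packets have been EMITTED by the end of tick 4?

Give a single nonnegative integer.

Answer: 0

Derivation:
Tick 1: [PARSE:P1(v=8,ok=F), VALIDATE:-, TRANSFORM:-, EMIT:-] out:-; in:P1
Tick 2: [PARSE:P2(v=14,ok=F), VALIDATE:P1(v=8,ok=F), TRANSFORM:-, EMIT:-] out:-; in:P2
Tick 3: [PARSE:-, VALIDATE:P2(v=14,ok=T), TRANSFORM:P1(v=0,ok=F), EMIT:-] out:-; in:-
Tick 4: [PARSE:P3(v=17,ok=F), VALIDATE:-, TRANSFORM:P2(v=42,ok=T), EMIT:P1(v=0,ok=F)] out:-; in:P3
Emitted by tick 4: []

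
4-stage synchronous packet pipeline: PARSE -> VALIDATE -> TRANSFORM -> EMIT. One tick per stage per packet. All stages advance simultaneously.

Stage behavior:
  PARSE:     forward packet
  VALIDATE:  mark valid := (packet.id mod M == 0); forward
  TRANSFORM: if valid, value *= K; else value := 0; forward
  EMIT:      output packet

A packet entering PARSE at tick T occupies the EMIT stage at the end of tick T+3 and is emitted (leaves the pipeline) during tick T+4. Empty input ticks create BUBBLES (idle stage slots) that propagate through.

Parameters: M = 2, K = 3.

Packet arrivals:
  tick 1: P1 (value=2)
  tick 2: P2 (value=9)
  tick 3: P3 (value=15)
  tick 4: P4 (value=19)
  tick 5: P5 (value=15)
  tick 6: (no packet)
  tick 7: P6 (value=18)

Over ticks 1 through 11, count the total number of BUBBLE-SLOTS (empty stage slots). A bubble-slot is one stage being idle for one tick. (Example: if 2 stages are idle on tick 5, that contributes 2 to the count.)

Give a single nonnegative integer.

Tick 1: [PARSE:P1(v=2,ok=F), VALIDATE:-, TRANSFORM:-, EMIT:-] out:-; bubbles=3
Tick 2: [PARSE:P2(v=9,ok=F), VALIDATE:P1(v=2,ok=F), TRANSFORM:-, EMIT:-] out:-; bubbles=2
Tick 3: [PARSE:P3(v=15,ok=F), VALIDATE:P2(v=9,ok=T), TRANSFORM:P1(v=0,ok=F), EMIT:-] out:-; bubbles=1
Tick 4: [PARSE:P4(v=19,ok=F), VALIDATE:P3(v=15,ok=F), TRANSFORM:P2(v=27,ok=T), EMIT:P1(v=0,ok=F)] out:-; bubbles=0
Tick 5: [PARSE:P5(v=15,ok=F), VALIDATE:P4(v=19,ok=T), TRANSFORM:P3(v=0,ok=F), EMIT:P2(v=27,ok=T)] out:P1(v=0); bubbles=0
Tick 6: [PARSE:-, VALIDATE:P5(v=15,ok=F), TRANSFORM:P4(v=57,ok=T), EMIT:P3(v=0,ok=F)] out:P2(v=27); bubbles=1
Tick 7: [PARSE:P6(v=18,ok=F), VALIDATE:-, TRANSFORM:P5(v=0,ok=F), EMIT:P4(v=57,ok=T)] out:P3(v=0); bubbles=1
Tick 8: [PARSE:-, VALIDATE:P6(v=18,ok=T), TRANSFORM:-, EMIT:P5(v=0,ok=F)] out:P4(v=57); bubbles=2
Tick 9: [PARSE:-, VALIDATE:-, TRANSFORM:P6(v=54,ok=T), EMIT:-] out:P5(v=0); bubbles=3
Tick 10: [PARSE:-, VALIDATE:-, TRANSFORM:-, EMIT:P6(v=54,ok=T)] out:-; bubbles=3
Tick 11: [PARSE:-, VALIDATE:-, TRANSFORM:-, EMIT:-] out:P6(v=54); bubbles=4
Total bubble-slots: 20

Answer: 20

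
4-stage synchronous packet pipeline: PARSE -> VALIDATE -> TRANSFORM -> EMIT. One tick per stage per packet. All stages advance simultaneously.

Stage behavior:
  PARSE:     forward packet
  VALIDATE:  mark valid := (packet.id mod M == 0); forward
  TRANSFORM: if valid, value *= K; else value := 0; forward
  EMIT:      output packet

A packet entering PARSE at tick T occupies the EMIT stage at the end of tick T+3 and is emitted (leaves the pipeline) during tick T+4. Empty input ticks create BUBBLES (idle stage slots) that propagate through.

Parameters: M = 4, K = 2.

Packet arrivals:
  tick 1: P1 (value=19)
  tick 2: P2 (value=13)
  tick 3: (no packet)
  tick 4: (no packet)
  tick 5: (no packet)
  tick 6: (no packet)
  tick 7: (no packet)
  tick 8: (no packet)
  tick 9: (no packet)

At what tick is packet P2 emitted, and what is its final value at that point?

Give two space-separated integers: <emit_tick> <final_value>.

Answer: 6 0

Derivation:
Tick 1: [PARSE:P1(v=19,ok=F), VALIDATE:-, TRANSFORM:-, EMIT:-] out:-; in:P1
Tick 2: [PARSE:P2(v=13,ok=F), VALIDATE:P1(v=19,ok=F), TRANSFORM:-, EMIT:-] out:-; in:P2
Tick 3: [PARSE:-, VALIDATE:P2(v=13,ok=F), TRANSFORM:P1(v=0,ok=F), EMIT:-] out:-; in:-
Tick 4: [PARSE:-, VALIDATE:-, TRANSFORM:P2(v=0,ok=F), EMIT:P1(v=0,ok=F)] out:-; in:-
Tick 5: [PARSE:-, VALIDATE:-, TRANSFORM:-, EMIT:P2(v=0,ok=F)] out:P1(v=0); in:-
Tick 6: [PARSE:-, VALIDATE:-, TRANSFORM:-, EMIT:-] out:P2(v=0); in:-
Tick 7: [PARSE:-, VALIDATE:-, TRANSFORM:-, EMIT:-] out:-; in:-
Tick 8: [PARSE:-, VALIDATE:-, TRANSFORM:-, EMIT:-] out:-; in:-
Tick 9: [PARSE:-, VALIDATE:-, TRANSFORM:-, EMIT:-] out:-; in:-
Tick 10: [PARSE:-, VALIDATE:-, TRANSFORM:-, EMIT:-] out:-; in:-
Tick 11: [PARSE:-, VALIDATE:-, TRANSFORM:-, EMIT:-] out:-; in:-
Tick 12: [PARSE:-, VALIDATE:-, TRANSFORM:-, EMIT:-] out:-; in:-
Tick 13: [PARSE:-, VALIDATE:-, TRANSFORM:-, EMIT:-] out:-; in:-
P2: arrives tick 2, valid=False (id=2, id%4=2), emit tick 6, final value 0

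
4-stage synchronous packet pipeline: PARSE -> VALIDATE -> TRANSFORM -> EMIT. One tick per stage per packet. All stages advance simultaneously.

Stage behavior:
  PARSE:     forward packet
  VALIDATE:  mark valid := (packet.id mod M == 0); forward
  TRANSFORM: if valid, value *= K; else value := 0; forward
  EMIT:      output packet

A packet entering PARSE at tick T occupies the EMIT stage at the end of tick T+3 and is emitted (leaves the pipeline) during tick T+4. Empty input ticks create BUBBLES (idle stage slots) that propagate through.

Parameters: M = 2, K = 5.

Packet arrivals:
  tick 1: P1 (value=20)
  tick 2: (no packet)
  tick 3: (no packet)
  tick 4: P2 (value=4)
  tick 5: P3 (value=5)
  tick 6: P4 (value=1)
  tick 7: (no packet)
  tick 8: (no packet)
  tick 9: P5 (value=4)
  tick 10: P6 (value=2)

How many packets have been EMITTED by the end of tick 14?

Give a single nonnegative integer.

Tick 1: [PARSE:P1(v=20,ok=F), VALIDATE:-, TRANSFORM:-, EMIT:-] out:-; in:P1
Tick 2: [PARSE:-, VALIDATE:P1(v=20,ok=F), TRANSFORM:-, EMIT:-] out:-; in:-
Tick 3: [PARSE:-, VALIDATE:-, TRANSFORM:P1(v=0,ok=F), EMIT:-] out:-; in:-
Tick 4: [PARSE:P2(v=4,ok=F), VALIDATE:-, TRANSFORM:-, EMIT:P1(v=0,ok=F)] out:-; in:P2
Tick 5: [PARSE:P3(v=5,ok=F), VALIDATE:P2(v=4,ok=T), TRANSFORM:-, EMIT:-] out:P1(v=0); in:P3
Tick 6: [PARSE:P4(v=1,ok=F), VALIDATE:P3(v=5,ok=F), TRANSFORM:P2(v=20,ok=T), EMIT:-] out:-; in:P4
Tick 7: [PARSE:-, VALIDATE:P4(v=1,ok=T), TRANSFORM:P3(v=0,ok=F), EMIT:P2(v=20,ok=T)] out:-; in:-
Tick 8: [PARSE:-, VALIDATE:-, TRANSFORM:P4(v=5,ok=T), EMIT:P3(v=0,ok=F)] out:P2(v=20); in:-
Tick 9: [PARSE:P5(v=4,ok=F), VALIDATE:-, TRANSFORM:-, EMIT:P4(v=5,ok=T)] out:P3(v=0); in:P5
Tick 10: [PARSE:P6(v=2,ok=F), VALIDATE:P5(v=4,ok=F), TRANSFORM:-, EMIT:-] out:P4(v=5); in:P6
Tick 11: [PARSE:-, VALIDATE:P6(v=2,ok=T), TRANSFORM:P5(v=0,ok=F), EMIT:-] out:-; in:-
Tick 12: [PARSE:-, VALIDATE:-, TRANSFORM:P6(v=10,ok=T), EMIT:P5(v=0,ok=F)] out:-; in:-
Tick 13: [PARSE:-, VALIDATE:-, TRANSFORM:-, EMIT:P6(v=10,ok=T)] out:P5(v=0); in:-
Tick 14: [PARSE:-, VALIDATE:-, TRANSFORM:-, EMIT:-] out:P6(v=10); in:-
Emitted by tick 14: ['P1', 'P2', 'P3', 'P4', 'P5', 'P6']

Answer: 6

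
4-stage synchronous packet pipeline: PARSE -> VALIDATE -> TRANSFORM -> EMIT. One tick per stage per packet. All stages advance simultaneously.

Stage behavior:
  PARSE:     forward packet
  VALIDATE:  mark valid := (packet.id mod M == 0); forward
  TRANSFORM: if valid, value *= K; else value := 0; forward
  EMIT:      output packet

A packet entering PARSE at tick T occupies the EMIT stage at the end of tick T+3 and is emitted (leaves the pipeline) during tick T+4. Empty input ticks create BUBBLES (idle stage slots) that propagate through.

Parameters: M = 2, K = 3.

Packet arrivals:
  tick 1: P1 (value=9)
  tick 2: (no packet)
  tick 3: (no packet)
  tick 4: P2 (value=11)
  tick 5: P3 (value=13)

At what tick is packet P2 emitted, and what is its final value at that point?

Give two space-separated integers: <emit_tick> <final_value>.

Answer: 8 33

Derivation:
Tick 1: [PARSE:P1(v=9,ok=F), VALIDATE:-, TRANSFORM:-, EMIT:-] out:-; in:P1
Tick 2: [PARSE:-, VALIDATE:P1(v=9,ok=F), TRANSFORM:-, EMIT:-] out:-; in:-
Tick 3: [PARSE:-, VALIDATE:-, TRANSFORM:P1(v=0,ok=F), EMIT:-] out:-; in:-
Tick 4: [PARSE:P2(v=11,ok=F), VALIDATE:-, TRANSFORM:-, EMIT:P1(v=0,ok=F)] out:-; in:P2
Tick 5: [PARSE:P3(v=13,ok=F), VALIDATE:P2(v=11,ok=T), TRANSFORM:-, EMIT:-] out:P1(v=0); in:P3
Tick 6: [PARSE:-, VALIDATE:P3(v=13,ok=F), TRANSFORM:P2(v=33,ok=T), EMIT:-] out:-; in:-
Tick 7: [PARSE:-, VALIDATE:-, TRANSFORM:P3(v=0,ok=F), EMIT:P2(v=33,ok=T)] out:-; in:-
Tick 8: [PARSE:-, VALIDATE:-, TRANSFORM:-, EMIT:P3(v=0,ok=F)] out:P2(v=33); in:-
Tick 9: [PARSE:-, VALIDATE:-, TRANSFORM:-, EMIT:-] out:P3(v=0); in:-
P2: arrives tick 4, valid=True (id=2, id%2=0), emit tick 8, final value 33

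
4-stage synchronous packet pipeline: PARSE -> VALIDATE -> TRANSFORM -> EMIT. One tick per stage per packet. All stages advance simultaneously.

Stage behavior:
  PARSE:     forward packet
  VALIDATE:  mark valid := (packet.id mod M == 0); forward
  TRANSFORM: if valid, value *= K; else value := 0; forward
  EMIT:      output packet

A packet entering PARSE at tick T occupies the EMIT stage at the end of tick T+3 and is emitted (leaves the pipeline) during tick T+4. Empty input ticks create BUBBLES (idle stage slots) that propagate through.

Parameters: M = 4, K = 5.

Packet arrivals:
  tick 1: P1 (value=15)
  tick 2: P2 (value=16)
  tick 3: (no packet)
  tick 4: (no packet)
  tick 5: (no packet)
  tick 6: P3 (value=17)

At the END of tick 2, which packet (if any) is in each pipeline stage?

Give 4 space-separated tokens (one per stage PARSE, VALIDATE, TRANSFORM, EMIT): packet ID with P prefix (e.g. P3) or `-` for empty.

Tick 1: [PARSE:P1(v=15,ok=F), VALIDATE:-, TRANSFORM:-, EMIT:-] out:-; in:P1
Tick 2: [PARSE:P2(v=16,ok=F), VALIDATE:P1(v=15,ok=F), TRANSFORM:-, EMIT:-] out:-; in:P2
At end of tick 2: ['P2', 'P1', '-', '-']

Answer: P2 P1 - -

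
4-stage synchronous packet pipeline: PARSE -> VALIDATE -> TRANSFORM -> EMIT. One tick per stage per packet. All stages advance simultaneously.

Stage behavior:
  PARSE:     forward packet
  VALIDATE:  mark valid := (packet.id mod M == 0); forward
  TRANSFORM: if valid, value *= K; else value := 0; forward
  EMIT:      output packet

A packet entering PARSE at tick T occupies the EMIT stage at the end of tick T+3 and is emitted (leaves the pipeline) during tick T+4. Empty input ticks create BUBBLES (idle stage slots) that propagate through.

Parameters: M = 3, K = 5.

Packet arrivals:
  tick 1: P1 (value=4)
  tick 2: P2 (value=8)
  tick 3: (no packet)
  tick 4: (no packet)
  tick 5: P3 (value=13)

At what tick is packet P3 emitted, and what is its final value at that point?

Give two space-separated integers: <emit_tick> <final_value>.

Answer: 9 65

Derivation:
Tick 1: [PARSE:P1(v=4,ok=F), VALIDATE:-, TRANSFORM:-, EMIT:-] out:-; in:P1
Tick 2: [PARSE:P2(v=8,ok=F), VALIDATE:P1(v=4,ok=F), TRANSFORM:-, EMIT:-] out:-; in:P2
Tick 3: [PARSE:-, VALIDATE:P2(v=8,ok=F), TRANSFORM:P1(v=0,ok=F), EMIT:-] out:-; in:-
Tick 4: [PARSE:-, VALIDATE:-, TRANSFORM:P2(v=0,ok=F), EMIT:P1(v=0,ok=F)] out:-; in:-
Tick 5: [PARSE:P3(v=13,ok=F), VALIDATE:-, TRANSFORM:-, EMIT:P2(v=0,ok=F)] out:P1(v=0); in:P3
Tick 6: [PARSE:-, VALIDATE:P3(v=13,ok=T), TRANSFORM:-, EMIT:-] out:P2(v=0); in:-
Tick 7: [PARSE:-, VALIDATE:-, TRANSFORM:P3(v=65,ok=T), EMIT:-] out:-; in:-
Tick 8: [PARSE:-, VALIDATE:-, TRANSFORM:-, EMIT:P3(v=65,ok=T)] out:-; in:-
Tick 9: [PARSE:-, VALIDATE:-, TRANSFORM:-, EMIT:-] out:P3(v=65); in:-
P3: arrives tick 5, valid=True (id=3, id%3=0), emit tick 9, final value 65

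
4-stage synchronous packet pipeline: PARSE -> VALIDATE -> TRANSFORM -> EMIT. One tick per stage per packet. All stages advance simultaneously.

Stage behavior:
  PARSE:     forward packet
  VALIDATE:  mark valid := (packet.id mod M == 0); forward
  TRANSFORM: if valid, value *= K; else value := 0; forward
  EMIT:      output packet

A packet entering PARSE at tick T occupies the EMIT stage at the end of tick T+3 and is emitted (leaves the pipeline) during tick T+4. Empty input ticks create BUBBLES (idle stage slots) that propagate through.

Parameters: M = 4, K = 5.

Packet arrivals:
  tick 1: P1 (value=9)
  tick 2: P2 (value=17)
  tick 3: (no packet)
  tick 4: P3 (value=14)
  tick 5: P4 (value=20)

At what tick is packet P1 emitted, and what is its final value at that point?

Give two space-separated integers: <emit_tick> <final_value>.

Tick 1: [PARSE:P1(v=9,ok=F), VALIDATE:-, TRANSFORM:-, EMIT:-] out:-; in:P1
Tick 2: [PARSE:P2(v=17,ok=F), VALIDATE:P1(v=9,ok=F), TRANSFORM:-, EMIT:-] out:-; in:P2
Tick 3: [PARSE:-, VALIDATE:P2(v=17,ok=F), TRANSFORM:P1(v=0,ok=F), EMIT:-] out:-; in:-
Tick 4: [PARSE:P3(v=14,ok=F), VALIDATE:-, TRANSFORM:P2(v=0,ok=F), EMIT:P1(v=0,ok=F)] out:-; in:P3
Tick 5: [PARSE:P4(v=20,ok=F), VALIDATE:P3(v=14,ok=F), TRANSFORM:-, EMIT:P2(v=0,ok=F)] out:P1(v=0); in:P4
Tick 6: [PARSE:-, VALIDATE:P4(v=20,ok=T), TRANSFORM:P3(v=0,ok=F), EMIT:-] out:P2(v=0); in:-
Tick 7: [PARSE:-, VALIDATE:-, TRANSFORM:P4(v=100,ok=T), EMIT:P3(v=0,ok=F)] out:-; in:-
Tick 8: [PARSE:-, VALIDATE:-, TRANSFORM:-, EMIT:P4(v=100,ok=T)] out:P3(v=0); in:-
Tick 9: [PARSE:-, VALIDATE:-, TRANSFORM:-, EMIT:-] out:P4(v=100); in:-
P1: arrives tick 1, valid=False (id=1, id%4=1), emit tick 5, final value 0

Answer: 5 0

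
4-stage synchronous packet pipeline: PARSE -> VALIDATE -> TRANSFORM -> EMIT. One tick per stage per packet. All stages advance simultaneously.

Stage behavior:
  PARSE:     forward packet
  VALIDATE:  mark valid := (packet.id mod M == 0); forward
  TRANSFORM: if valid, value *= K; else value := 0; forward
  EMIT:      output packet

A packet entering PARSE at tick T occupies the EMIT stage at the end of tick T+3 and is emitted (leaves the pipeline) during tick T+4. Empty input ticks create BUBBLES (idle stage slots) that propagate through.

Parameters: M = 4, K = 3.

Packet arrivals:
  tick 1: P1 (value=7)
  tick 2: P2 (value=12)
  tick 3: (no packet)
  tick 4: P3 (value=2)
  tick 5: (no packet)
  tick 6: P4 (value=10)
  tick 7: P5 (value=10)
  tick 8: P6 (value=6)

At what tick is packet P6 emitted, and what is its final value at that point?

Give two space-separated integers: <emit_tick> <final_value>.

Answer: 12 0

Derivation:
Tick 1: [PARSE:P1(v=7,ok=F), VALIDATE:-, TRANSFORM:-, EMIT:-] out:-; in:P1
Tick 2: [PARSE:P2(v=12,ok=F), VALIDATE:P1(v=7,ok=F), TRANSFORM:-, EMIT:-] out:-; in:P2
Tick 3: [PARSE:-, VALIDATE:P2(v=12,ok=F), TRANSFORM:P1(v=0,ok=F), EMIT:-] out:-; in:-
Tick 4: [PARSE:P3(v=2,ok=F), VALIDATE:-, TRANSFORM:P2(v=0,ok=F), EMIT:P1(v=0,ok=F)] out:-; in:P3
Tick 5: [PARSE:-, VALIDATE:P3(v=2,ok=F), TRANSFORM:-, EMIT:P2(v=0,ok=F)] out:P1(v=0); in:-
Tick 6: [PARSE:P4(v=10,ok=F), VALIDATE:-, TRANSFORM:P3(v=0,ok=F), EMIT:-] out:P2(v=0); in:P4
Tick 7: [PARSE:P5(v=10,ok=F), VALIDATE:P4(v=10,ok=T), TRANSFORM:-, EMIT:P3(v=0,ok=F)] out:-; in:P5
Tick 8: [PARSE:P6(v=6,ok=F), VALIDATE:P5(v=10,ok=F), TRANSFORM:P4(v=30,ok=T), EMIT:-] out:P3(v=0); in:P6
Tick 9: [PARSE:-, VALIDATE:P6(v=6,ok=F), TRANSFORM:P5(v=0,ok=F), EMIT:P4(v=30,ok=T)] out:-; in:-
Tick 10: [PARSE:-, VALIDATE:-, TRANSFORM:P6(v=0,ok=F), EMIT:P5(v=0,ok=F)] out:P4(v=30); in:-
Tick 11: [PARSE:-, VALIDATE:-, TRANSFORM:-, EMIT:P6(v=0,ok=F)] out:P5(v=0); in:-
Tick 12: [PARSE:-, VALIDATE:-, TRANSFORM:-, EMIT:-] out:P6(v=0); in:-
P6: arrives tick 8, valid=False (id=6, id%4=2), emit tick 12, final value 0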